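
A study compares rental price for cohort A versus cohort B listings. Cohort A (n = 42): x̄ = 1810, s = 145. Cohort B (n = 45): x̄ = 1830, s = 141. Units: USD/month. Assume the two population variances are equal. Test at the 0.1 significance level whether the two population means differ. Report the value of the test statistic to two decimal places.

-0.65

Let group 1 = cohort A, group 2 = cohort B. H0: μ_1 = μ_2; H1: μ_1 ≠ μ_2 (two-sample pooled-variance t-test, two-sided).
s_p² = [(42−1)·145² + (45−1)·141²]/(42+45−2) = 20432.8
t = (1810 − 1830)/√[20432.8·(1/42 + 1/45)] = -0.65
df = n₁ + n₂ − 2 = 85
Two-sided p-value ≈ 0.516
Since p ≈ 0.516 > α = 0.1, fail to reject H0; the data do not provide sufficient evidence against H0.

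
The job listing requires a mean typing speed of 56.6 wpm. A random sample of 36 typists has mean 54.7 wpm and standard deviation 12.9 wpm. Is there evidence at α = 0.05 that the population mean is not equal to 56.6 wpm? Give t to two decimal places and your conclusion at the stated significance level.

H0: μ = 56.6; H1: μ ≠ 56.6 (one-sample t-test, two-sided).
t = (x̄ − μ₀)/(s/√n) = (54.7 − 56.6)/(12.9/√36) = -0.88
df = n − 1 = 35
Two-sided p-value ≈ 0.383
Since p ≈ 0.383 > α = 0.05, fail to reject H0; the evidence is not statistically significant.

t = -0.88; fail to reject H0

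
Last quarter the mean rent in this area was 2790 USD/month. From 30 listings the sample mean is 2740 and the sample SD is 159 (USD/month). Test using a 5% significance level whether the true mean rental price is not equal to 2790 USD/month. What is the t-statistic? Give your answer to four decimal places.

-1.7224

H0: μ = 2790; H1: μ ≠ 2790 (one-sample t-test, two-sided).
t = (x̄ − μ₀)/(s/√n) = (2740 − 2790)/(159/√30) = -1.7224
df = n − 1 = 29
Two-sided p-value ≈ 0.0956
Since p ≈ 0.0956 > α = 0.05, fail to reject H0; the data do not provide sufficient evidence against H0.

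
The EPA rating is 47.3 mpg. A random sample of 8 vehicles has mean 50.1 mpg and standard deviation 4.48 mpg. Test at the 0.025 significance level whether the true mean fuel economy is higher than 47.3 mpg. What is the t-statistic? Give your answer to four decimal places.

1.7678

H0: μ = 47.3; H1: μ > 47.3 (one-sample t-test, right-tailed).
t = (x̄ − μ₀)/(s/√n) = (50.1 − 47.3)/(4.48/√8) = 1.7678
df = n − 1 = 7
p-value = P(T ≥ 1.7678) ≈ 0.060
Since p ≈ 0.060 > α = 0.025, fail to reject H0; the data do not provide sufficient evidence against H0.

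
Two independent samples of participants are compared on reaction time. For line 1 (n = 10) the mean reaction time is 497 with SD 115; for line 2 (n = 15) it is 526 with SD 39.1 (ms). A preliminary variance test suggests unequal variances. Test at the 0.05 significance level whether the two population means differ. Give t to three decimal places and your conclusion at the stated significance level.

t = -0.768; fail to reject H0

Let group 1 = line 1, group 2 = line 2. H0: μ_1 = μ_2; H1: μ_1 ≠ μ_2 (Welch's two-sample t-test, two-sided).
t = (x̄_1 − x̄_2)/√(s_1²/n_1 + s_2²/n_2) = (497 − 526)/√(115²/10 + 39.1²/15) = -0.768
Welch–Satterthwaite df ≈ 10.40
Two-sided p-value ≈ 0.459
Since p ≈ 0.459 > α = 0.05, fail to reject H0; the data do not provide sufficient evidence against H0.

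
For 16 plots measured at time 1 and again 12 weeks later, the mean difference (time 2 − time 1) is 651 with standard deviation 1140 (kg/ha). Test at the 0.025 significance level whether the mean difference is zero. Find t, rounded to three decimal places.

H0: μ_d = 0; H1: μ_d ≠ 0 (paired t-test on the differences, two-sided).
t = d̄/(s_d/√n) = 651/(1140/√16) = 2.284
df = n − 1 = 15
Two-sided p-value ≈ 0.037
Since p ≈ 0.037 > α = 0.025, fail to reject H0; the evidence is not statistically significant.

2.284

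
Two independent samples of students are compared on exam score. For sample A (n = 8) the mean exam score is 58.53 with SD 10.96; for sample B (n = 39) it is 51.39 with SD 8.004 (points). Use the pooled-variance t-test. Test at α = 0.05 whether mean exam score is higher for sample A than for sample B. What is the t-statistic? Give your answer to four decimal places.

2.1563

Let group 1 = sample A, group 2 = sample B. H0: μ_1 = μ_2; H1: μ_1 > μ_2 (two-sample pooled-variance t-test, right-tailed).
s_p² = [(8−1)·10.96² + (39−1)·8.004²]/(8+39−2) = 72.7841
t = (58.53 − 51.39)/√[72.7841·(1/8 + 1/39)] = 2.1563
df = n₁ + n₂ − 2 = 45
p-value = P(T ≥ 2.1563) ≈ 0.018
Since p ≈ 0.018 < α = 0.05, reject H0; the evidence is statistically significant.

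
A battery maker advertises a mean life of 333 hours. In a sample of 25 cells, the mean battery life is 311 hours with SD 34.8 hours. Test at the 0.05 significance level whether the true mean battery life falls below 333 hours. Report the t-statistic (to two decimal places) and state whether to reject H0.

H0: μ = 333; H1: μ < 333 (one-sample t-test, left-tailed).
t = (x̄ − μ₀)/(s/√n) = (311 − 333)/(34.8/√25) = -3.16
df = n − 1 = 24
p-value = P(T ≤ -3.16) ≈ 0.0021
Since p ≈ 0.0021 < α = 0.05, reject H0; the evidence is statistically significant.

t = -3.16; reject H0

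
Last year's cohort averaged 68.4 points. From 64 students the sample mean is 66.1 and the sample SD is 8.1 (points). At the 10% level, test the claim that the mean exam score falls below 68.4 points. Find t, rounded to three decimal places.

H0: μ = 68.4; H1: μ < 68.4 (one-sample t-test, left-tailed).
t = (x̄ − μ₀)/(s/√n) = (66.1 − 68.4)/(8.1/√64) = -2.272
df = n − 1 = 63
p-value = P(T ≤ -2.272) ≈ 0.013
Since p ≈ 0.013 < α = 0.1, reject H0; the evidence is statistically significant.

-2.272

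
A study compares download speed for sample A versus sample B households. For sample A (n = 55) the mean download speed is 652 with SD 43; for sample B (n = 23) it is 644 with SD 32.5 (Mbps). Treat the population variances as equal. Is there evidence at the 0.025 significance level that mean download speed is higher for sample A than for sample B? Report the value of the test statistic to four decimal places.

Let group 1 = sample A, group 2 = sample B. H0: μ_1 = μ_2; H1: μ_1 > μ_2 (two-sample pooled-variance t-test, right-tailed).
s_p² = [(55−1)·43² + (23−1)·32.5²]/(55+23−2) = 1619.52
t = (652 − 644)/√[1619.52·(1/55 + 1/23)] = 0.8006
df = n₁ + n₂ − 2 = 76
p-value = P(T ≥ 0.8006) ≈ 0.2129
Since p ≈ 0.2129 > α = 0.025, fail to reject H0; the evidence is not statistically significant.

0.8006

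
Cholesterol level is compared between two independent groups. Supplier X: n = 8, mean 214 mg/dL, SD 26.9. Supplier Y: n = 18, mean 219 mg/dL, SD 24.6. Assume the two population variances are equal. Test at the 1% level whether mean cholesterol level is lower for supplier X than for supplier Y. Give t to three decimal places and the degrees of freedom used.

t = -0.465, df = 24

Let group 1 = supplier X, group 2 = supplier Y. H0: μ_1 = μ_2; H1: μ_1 < μ_2 (two-sample pooled-variance t-test, left-tailed).
s_p² = [(8−1)·26.9² + (18−1)·24.6²]/(8+18−2) = 639.708
t = (214 − 219)/√[639.708·(1/8 + 1/18)] = -0.465
df = n₁ + n₂ − 2 = 24
p-value = P(T ≤ -0.465) ≈ 0.323
Since p ≈ 0.323 > α = 0.01, fail to reject H0; the evidence is not statistically significant.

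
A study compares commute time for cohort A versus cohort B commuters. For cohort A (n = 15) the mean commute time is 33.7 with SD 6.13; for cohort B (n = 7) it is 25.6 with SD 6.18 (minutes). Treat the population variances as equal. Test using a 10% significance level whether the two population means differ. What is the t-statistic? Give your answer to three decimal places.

2.880

Let group 1 = cohort A, group 2 = cohort B. H0: μ_1 = μ_2; H1: μ_1 ≠ μ_2 (two-sample pooled-variance t-test, two-sided).
s_p² = [(15−1)·6.13² + (7−1)·6.18²]/(15+7−2) = 37.7615
t = (33.7 − 25.6)/√[37.7615·(1/15 + 1/7)] = 2.880
df = n₁ + n₂ − 2 = 20
Two-sided p-value ≈ 0.009
Since p ≈ 0.009 < α = 0.1, reject H0; the data support H1.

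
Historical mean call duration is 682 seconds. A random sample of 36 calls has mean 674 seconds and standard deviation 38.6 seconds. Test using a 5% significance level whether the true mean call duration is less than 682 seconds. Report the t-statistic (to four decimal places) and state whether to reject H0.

t = -1.2435; fail to reject H0

H0: μ = 682; H1: μ < 682 (one-sample t-test, left-tailed).
t = (x̄ − μ₀)/(s/√n) = (674 − 682)/(38.6/√36) = -1.2435
df = n − 1 = 35
p-value = P(T ≤ -1.2435) ≈ 0.111
Since p ≈ 0.111 > α = 0.05, fail to reject H0; the evidence is not statistically significant.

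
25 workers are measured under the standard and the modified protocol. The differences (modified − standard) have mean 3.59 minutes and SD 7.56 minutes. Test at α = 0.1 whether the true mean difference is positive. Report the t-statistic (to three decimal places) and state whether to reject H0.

t = 2.374; reject H0

H0: μ_d = 0; H1: μ_d > 0 (paired t-test on the differences, right-tailed).
t = d̄/(s_d/√n) = 3.59/(7.56/√25) = 2.374
df = n − 1 = 24
p-value = P(T ≥ 2.374) ≈ 0.0130
Since p ≈ 0.0130 < α = 0.1, reject H0; the evidence is statistically significant.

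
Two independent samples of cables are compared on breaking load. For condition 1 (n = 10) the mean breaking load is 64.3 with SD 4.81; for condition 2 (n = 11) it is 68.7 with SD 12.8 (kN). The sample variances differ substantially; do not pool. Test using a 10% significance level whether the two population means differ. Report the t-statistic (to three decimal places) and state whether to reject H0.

Let group 1 = condition 1, group 2 = condition 2. H0: μ_1 = μ_2; H1: μ_1 ≠ μ_2 (Welch's two-sample t-test, two-sided).
t = (x̄_1 − x̄_2)/√(s_1²/n_1 + s_2²/n_2) = (64.3 − 68.7)/√(4.81²/10 + 12.8²/11) = -1.061
Welch–Satterthwaite df ≈ 13.00
Two-sided p-value ≈ 0.3081
Since p ≈ 0.3081 > α = 0.1, fail to reject H0; the data do not provide sufficient evidence against H0.

t = -1.061; fail to reject H0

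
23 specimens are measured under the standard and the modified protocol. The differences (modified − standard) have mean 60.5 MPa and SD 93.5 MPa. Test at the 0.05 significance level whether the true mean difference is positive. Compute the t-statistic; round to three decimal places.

3.103

H0: μ_d = 0; H1: μ_d > 0 (paired t-test on the differences, right-tailed).
t = d̄/(s_d/√n) = 60.5/(93.5/√23) = 3.103
df = n − 1 = 22
p-value = P(T ≥ 3.103) ≈ 0.0026
Since p ≈ 0.0026 < α = 0.05, reject H0; the evidence is statistically significant.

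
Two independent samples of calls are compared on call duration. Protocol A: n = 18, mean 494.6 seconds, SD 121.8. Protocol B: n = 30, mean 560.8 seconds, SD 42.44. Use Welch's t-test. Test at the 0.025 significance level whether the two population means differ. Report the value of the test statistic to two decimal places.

Let group 1 = protocol A, group 2 = protocol B. H0: μ_1 = μ_2; H1: μ_1 ≠ μ_2 (Welch's two-sample t-test, two-sided).
t = (x̄_1 − x̄_2)/√(s_1²/n_1 + s_2²/n_2) = (494.6 − 560.8)/√(121.8²/18 + 42.44²/30) = -2.23
Welch–Satterthwaite df ≈ 19.51
Two-sided p-value ≈ 0.0380
Since p ≈ 0.0380 > α = 0.025, fail to reject H0; the evidence is not statistically significant.

-2.23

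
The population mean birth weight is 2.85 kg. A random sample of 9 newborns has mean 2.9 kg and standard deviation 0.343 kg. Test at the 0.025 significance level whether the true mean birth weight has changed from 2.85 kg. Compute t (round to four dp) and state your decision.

t = 0.4373; fail to reject H0

H0: μ = 2.85; H1: μ ≠ 2.85 (one-sample t-test, two-sided).
t = (x̄ − μ₀)/(s/√n) = (2.9 − 2.85)/(0.343/√9) = 0.4373
df = n − 1 = 8
Two-sided p-value ≈ 0.673
Since p ≈ 0.673 > α = 0.025, fail to reject H0; the evidence is not statistically significant.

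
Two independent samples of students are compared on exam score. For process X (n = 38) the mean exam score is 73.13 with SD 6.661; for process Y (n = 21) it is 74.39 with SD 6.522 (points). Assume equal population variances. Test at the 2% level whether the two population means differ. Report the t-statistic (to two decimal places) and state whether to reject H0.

Let group 1 = process X, group 2 = process Y. H0: μ_1 = μ_2; H1: μ_1 ≠ μ_2 (two-sample pooled-variance t-test, two-sided).
s_p² = [(38−1)·6.661² + (21−1)·6.522²]/(38+21−2) = 43.726
t = (73.13 − 74.39)/√[43.726·(1/38 + 1/21)] = -0.70
df = n₁ + n₂ − 2 = 57
Two-sided p-value ≈ 0.486
Since p ≈ 0.486 > α = 0.02, fail to reject H0; the data do not provide sufficient evidence against H0.

t = -0.70; fail to reject H0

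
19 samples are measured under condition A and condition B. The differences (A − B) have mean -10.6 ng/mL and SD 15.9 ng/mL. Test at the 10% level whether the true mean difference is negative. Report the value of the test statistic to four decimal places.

-2.9059

H0: μ_d = 0; H1: μ_d < 0 (paired t-test on the differences, left-tailed).
t = d̄/(s_d/√n) = -10.6/(15.9/√19) = -2.9059
df = n − 1 = 18
p-value = P(T ≤ -2.9059) ≈ 0.005
Since p ≈ 0.005 < α = 0.1, reject H0; the data support H1.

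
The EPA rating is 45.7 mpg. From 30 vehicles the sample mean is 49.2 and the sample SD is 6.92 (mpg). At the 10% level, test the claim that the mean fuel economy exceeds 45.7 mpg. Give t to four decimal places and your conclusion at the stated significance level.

H0: μ = 45.7; H1: μ > 45.7 (one-sample t-test, right-tailed).
t = (x̄ − μ₀)/(s/√n) = (49.2 − 45.7)/(6.92/√30) = 2.7703
df = n − 1 = 29
p-value = P(T ≥ 2.7703) ≈ 0.005
Since p ≈ 0.005 < α = 0.1, reject H0; the evidence is statistically significant.

t = 2.7703; reject H0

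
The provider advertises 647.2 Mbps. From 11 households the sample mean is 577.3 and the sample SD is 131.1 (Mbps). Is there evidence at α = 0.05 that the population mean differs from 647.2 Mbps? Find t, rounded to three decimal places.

H0: μ = 647.2; H1: μ ≠ 647.2 (one-sample t-test, two-sided).
t = (x̄ − μ₀)/(s/√n) = (577.3 − 647.2)/(131.1/√11) = -1.768
df = n − 1 = 10
Two-sided p-value ≈ 0.1074
Since p ≈ 0.1074 > α = 0.05, fail to reject H0; the evidence is not statistically significant.

-1.768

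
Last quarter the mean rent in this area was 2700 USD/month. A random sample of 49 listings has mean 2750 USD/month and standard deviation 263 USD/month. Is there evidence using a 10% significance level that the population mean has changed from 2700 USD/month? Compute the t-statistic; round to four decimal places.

H0: μ = 2700; H1: μ ≠ 2700 (one-sample t-test, two-sided).
t = (x̄ − μ₀)/(s/√n) = (2750 − 2700)/(263/√49) = 1.3308
df = n − 1 = 48
Two-sided p-value ≈ 0.190
Since p ≈ 0.190 > α = 0.1, fail to reject H0; the evidence is not statistically significant.

1.3308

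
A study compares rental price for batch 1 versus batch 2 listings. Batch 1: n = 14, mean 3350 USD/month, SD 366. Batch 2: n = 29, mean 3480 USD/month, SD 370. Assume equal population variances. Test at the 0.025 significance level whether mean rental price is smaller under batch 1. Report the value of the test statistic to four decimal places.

-1.0833

Let group 1 = batch 1, group 2 = batch 2. H0: μ_1 = μ_2; H1: μ_1 < μ_2 (two-sample pooled-variance t-test, left-tailed).
s_p² = [(14−1)·366² + (29−1)·370²]/(14+29−2) = 135967
t = (3350 − 3480)/√[135967·(1/14 + 1/29)] = -1.0833
df = n₁ + n₂ − 2 = 41
p-value = P(T ≤ -1.0833) ≈ 0.1425
Since p ≈ 0.1425 > α = 0.025, fail to reject H0; the data do not provide sufficient evidence against H0.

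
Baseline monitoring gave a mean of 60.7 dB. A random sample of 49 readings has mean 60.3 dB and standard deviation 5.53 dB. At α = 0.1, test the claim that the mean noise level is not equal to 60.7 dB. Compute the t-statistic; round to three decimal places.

H0: μ = 60.7; H1: μ ≠ 60.7 (one-sample t-test, two-sided).
t = (x̄ − μ₀)/(s/√n) = (60.3 − 60.7)/(5.53/√49) = -0.506
df = n − 1 = 48
Two-sided p-value ≈ 0.6149
Since p ≈ 0.6149 > α = 0.1, fail to reject H0; the data do not provide sufficient evidence against H0.

-0.506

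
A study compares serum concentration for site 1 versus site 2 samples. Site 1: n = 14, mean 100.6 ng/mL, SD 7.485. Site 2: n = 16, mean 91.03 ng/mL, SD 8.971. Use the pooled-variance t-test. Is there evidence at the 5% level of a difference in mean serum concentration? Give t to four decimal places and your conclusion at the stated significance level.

Let group 1 = site 1, group 2 = site 2. H0: μ_1 = μ_2; H1: μ_1 ≠ μ_2 (two-sample pooled-variance t-test, two-sided).
s_p² = [(14−1)·7.485² + (16−1)·8.971²]/(14+16−2) = 69.1254
t = (100.6 − 91.03)/√[69.1254·(1/14 + 1/16)] = 3.1453
df = n₁ + n₂ − 2 = 28
Two-sided p-value ≈ 0.004
Since p ≈ 0.004 < α = 0.05, reject H0; the evidence is statistically significant.

t = 3.1453; reject H0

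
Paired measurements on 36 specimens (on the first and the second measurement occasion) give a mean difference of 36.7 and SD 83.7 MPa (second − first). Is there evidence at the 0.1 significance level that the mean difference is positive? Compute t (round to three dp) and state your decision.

H0: μ_d = 0; H1: μ_d > 0 (paired t-test on the differences, right-tailed).
t = d̄/(s_d/√n) = 36.7/(83.7/√36) = 2.631
df = n − 1 = 35
p-value = P(T ≥ 2.631) ≈ 0.0063
Since p ≈ 0.0063 < α = 0.1, reject H0; the evidence is statistically significant.

t = 2.631; reject H0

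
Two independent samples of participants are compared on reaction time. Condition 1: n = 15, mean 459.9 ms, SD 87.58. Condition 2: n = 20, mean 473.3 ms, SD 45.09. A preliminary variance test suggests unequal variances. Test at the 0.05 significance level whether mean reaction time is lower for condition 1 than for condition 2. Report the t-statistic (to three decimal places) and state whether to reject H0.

t = -0.541; fail to reject H0

Let group 1 = condition 1, group 2 = condition 2. H0: μ_1 = μ_2; H1: μ_1 < μ_2 (Welch's two-sample t-test, left-tailed).
t = (x̄_1 − x̄_2)/√(s_1²/n_1 + s_2²/n_2) = (459.9 − 473.3)/√(87.58²/15 + 45.09²/20) = -0.541
Welch–Satterthwaite df ≈ 19.55
p-value = P(T ≤ -0.541) ≈ 0.297
Since p ≈ 0.297 > α = 0.05, fail to reject H0; the data do not provide sufficient evidence against H0.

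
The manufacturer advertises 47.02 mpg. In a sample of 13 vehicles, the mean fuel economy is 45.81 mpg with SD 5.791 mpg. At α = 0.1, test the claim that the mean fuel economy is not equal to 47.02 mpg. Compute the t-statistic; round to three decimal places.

H0: μ = 47.02; H1: μ ≠ 47.02 (one-sample t-test, two-sided).
t = (x̄ − μ₀)/(s/√n) = (45.81 − 47.02)/(5.791/√13) = -0.753
df = n − 1 = 12
Two-sided p-value ≈ 0.466
Since p ≈ 0.466 > α = 0.1, fail to reject H0; the evidence is not statistically significant.

-0.753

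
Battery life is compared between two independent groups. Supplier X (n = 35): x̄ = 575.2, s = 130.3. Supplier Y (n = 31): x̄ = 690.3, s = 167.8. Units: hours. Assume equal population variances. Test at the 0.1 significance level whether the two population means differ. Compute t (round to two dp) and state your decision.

t = -3.13; reject H0

Let group 1 = supplier X, group 2 = supplier Y. H0: μ_1 = μ_2; H1: μ_1 ≠ μ_2 (two-sample pooled-variance t-test, two-sided).
s_p² = [(35−1)·130.3² + (31−1)·167.8²]/(35+31−2) = 22218.1
t = (575.2 − 690.3)/√[22218.1·(1/35 + 1/31)] = -3.13
df = n₁ + n₂ − 2 = 64
Two-sided p-value ≈ 0.003
Since p ≈ 0.003 < α = 0.1, reject H0; the data support H1.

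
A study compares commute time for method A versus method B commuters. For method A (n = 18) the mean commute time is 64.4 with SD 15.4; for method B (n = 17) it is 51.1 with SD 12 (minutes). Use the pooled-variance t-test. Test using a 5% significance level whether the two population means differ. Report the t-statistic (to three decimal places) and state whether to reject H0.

t = 2.838; reject H0

Let group 1 = method A, group 2 = method B. H0: μ_1 = μ_2; H1: μ_1 ≠ μ_2 (two-sample pooled-variance t-test, two-sided).
s_p² = [(18−1)·15.4² + (17−1)·12²]/(18+17−2) = 191.992
t = (64.4 − 51.1)/√[191.992·(1/18 + 1/17)] = 2.838
df = n₁ + n₂ − 2 = 33
Two-sided p-value ≈ 0.008
Since p ≈ 0.008 < α = 0.05, reject H0; the evidence is statistically significant.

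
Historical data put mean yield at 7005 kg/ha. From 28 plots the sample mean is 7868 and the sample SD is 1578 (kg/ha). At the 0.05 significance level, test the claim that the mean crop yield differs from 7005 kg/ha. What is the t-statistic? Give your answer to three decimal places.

2.894

H0: μ = 7005; H1: μ ≠ 7005 (one-sample t-test, two-sided).
t = (x̄ − μ₀)/(s/√n) = (7868 − 7005)/(1578/√28) = 2.894
df = n − 1 = 27
Two-sided p-value ≈ 0.007
Since p ≈ 0.007 < α = 0.05, reject H0; the evidence is statistically significant.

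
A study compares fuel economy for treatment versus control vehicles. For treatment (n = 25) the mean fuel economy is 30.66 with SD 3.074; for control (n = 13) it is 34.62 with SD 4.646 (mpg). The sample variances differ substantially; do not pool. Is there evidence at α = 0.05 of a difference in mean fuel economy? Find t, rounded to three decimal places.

-2.774

Let group 1 = treatment, group 2 = control. H0: μ_1 = μ_2; H1: μ_1 ≠ μ_2 (Welch's two-sample t-test, two-sided).
t = (x̄_1 − x̄_2)/√(s_1²/n_1 + s_2²/n_2) = (30.66 − 34.62)/√(3.074²/25 + 4.646²/13) = -2.774
Welch–Satterthwaite df ≈ 17.63
Two-sided p-value ≈ 0.013
Since p ≈ 0.013 < α = 0.05, reject H0; the evidence is statistically significant.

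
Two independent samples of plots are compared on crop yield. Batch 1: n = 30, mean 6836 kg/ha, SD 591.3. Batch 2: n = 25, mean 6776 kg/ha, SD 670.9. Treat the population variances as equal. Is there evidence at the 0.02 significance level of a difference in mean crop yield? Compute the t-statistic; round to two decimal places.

0.35

Let group 1 = batch 1, group 2 = batch 2. H0: μ_1 = μ_2; H1: μ_1 ≠ μ_2 (two-sample pooled-variance t-test, two-sided).
s_p² = [(30−1)·591.3² + (25−1)·670.9²]/(30+25−2) = 395132
t = (6836 − 6776)/√[395132·(1/30 + 1/25)] = 0.35
df = n₁ + n₂ − 2 = 53
Two-sided p-value ≈ 0.7259
Since p ≈ 0.7259 > α = 0.02, fail to reject H0; the data do not provide sufficient evidence against H0.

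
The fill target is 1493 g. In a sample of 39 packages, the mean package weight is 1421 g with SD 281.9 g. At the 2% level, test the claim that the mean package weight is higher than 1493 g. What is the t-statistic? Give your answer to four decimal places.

-1.5950

H0: μ = 1493; H1: μ > 1493 (one-sample t-test, right-tailed).
t = (x̄ − μ₀)/(s/√n) = (1421 − 1493)/(281.9/√39) = -1.5950
df = n − 1 = 38
p-value = P(T ≥ -1.5950) ≈ 0.941
Since p ≈ 0.941 > α = 0.02, fail to reject H0; the evidence is not statistically significant.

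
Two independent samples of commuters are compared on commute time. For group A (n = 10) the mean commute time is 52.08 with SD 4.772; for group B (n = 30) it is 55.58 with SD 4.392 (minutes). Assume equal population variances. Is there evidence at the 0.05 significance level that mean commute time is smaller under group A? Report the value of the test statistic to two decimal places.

-2.14

Let group 1 = group A, group 2 = group B. H0: μ_1 = μ_2; H1: μ_1 < μ_2 (two-sample pooled-variance t-test, left-tailed).
s_p² = [(10−1)·4.772² + (30−1)·4.392²]/(10+30−2) = 20.1144
t = (52.08 − 55.58)/√[20.1144·(1/10 + 1/30)] = -2.14
df = n₁ + n₂ − 2 = 38
p-value = P(T ≤ -2.14) ≈ 0.020
Since p ≈ 0.020 < α = 0.05, reject H0; the data support H1.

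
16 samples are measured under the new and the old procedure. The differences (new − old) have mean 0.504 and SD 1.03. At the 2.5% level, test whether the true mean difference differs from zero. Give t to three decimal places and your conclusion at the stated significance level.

H0: μ_d = 0; H1: μ_d ≠ 0 (paired t-test on the differences, two-sided).
t = d̄/(s_d/√n) = 0.504/(1.03/√16) = 1.957
df = n − 1 = 15
Two-sided p-value ≈ 0.069
Since p ≈ 0.069 > α = 0.025, fail to reject H0; the data do not provide sufficient evidence against H0.

t = 1.957; fail to reject H0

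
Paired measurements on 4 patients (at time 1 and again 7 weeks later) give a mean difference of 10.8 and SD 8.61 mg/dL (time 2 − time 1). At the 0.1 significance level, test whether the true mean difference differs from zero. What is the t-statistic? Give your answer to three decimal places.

H0: μ_d = 0; H1: μ_d ≠ 0 (paired t-test on the differences, two-sided).
t = d̄/(s_d/√n) = 10.8/(8.61/√4) = 2.509
df = n − 1 = 3
Two-sided p-value ≈ 0.0870
Since p ≈ 0.0870 < α = 0.1, reject H0; the data support H1.

2.509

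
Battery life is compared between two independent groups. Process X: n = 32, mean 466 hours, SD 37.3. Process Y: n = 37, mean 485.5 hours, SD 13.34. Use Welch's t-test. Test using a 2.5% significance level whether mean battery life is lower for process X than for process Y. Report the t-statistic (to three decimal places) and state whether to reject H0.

Let group 1 = process X, group 2 = process Y. H0: μ_1 = μ_2; H1: μ_1 < μ_2 (Welch's two-sample t-test, left-tailed).
t = (x̄_1 − x̄_2)/√(s_1²/n_1 + s_2²/n_2) = (466 − 485.5)/√(37.3²/32 + 13.34²/37) = -2.806
Welch–Satterthwaite df ≈ 37.84
p-value = P(T ≤ -2.806) ≈ 0.0039
Since p ≈ 0.0039 < α = 0.025, reject H0; the evidence is statistically significant.

t = -2.806; reject H0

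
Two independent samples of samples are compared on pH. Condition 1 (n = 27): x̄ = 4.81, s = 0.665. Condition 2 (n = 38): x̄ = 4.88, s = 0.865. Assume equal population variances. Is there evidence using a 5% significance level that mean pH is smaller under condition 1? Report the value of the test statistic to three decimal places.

Let group 1 = condition 1, group 2 = condition 2. H0: μ_1 = μ_2; H1: μ_1 < μ_2 (two-sample pooled-variance t-test, left-tailed).
s_p² = [(27−1)·0.665² + (38−1)·0.865²]/(27+38−2) = 0.621939
t = (4.81 − 4.88)/√[0.621939·(1/27 + 1/38)] = -0.353
df = n₁ + n₂ − 2 = 63
p-value = P(T ≤ -0.353) ≈ 0.3628
Since p ≈ 0.3628 > α = 0.05, fail to reject H0; the evidence is not statistically significant.

-0.353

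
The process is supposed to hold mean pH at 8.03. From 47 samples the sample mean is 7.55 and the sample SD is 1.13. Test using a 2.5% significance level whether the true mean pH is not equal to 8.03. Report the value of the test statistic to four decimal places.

-2.9121

H0: μ = 8.03; H1: μ ≠ 8.03 (one-sample t-test, two-sided).
t = (x̄ − μ₀)/(s/√n) = (7.55 − 8.03)/(1.13/√47) = -2.9121
df = n − 1 = 46
Two-sided p-value ≈ 0.006
Since p ≈ 0.006 < α = 0.025, reject H0; the data support H1.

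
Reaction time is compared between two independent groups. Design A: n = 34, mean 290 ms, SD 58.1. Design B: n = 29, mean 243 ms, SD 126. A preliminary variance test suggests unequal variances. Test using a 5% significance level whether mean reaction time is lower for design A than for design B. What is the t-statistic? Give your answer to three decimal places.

1.848

Let group 1 = design A, group 2 = design B. H0: μ_1 = μ_2; H1: μ_1 < μ_2 (Welch's two-sample t-test, left-tailed).
t = (x̄_1 − x̄_2)/√(s_1²/n_1 + s_2²/n_2) = (290 − 243)/√(58.1²/34 + 126²/29) = 1.848
Welch–Satterthwaite df ≈ 38.02
p-value = P(T ≤ 1.848) ≈ 0.964
Since p ≈ 0.964 > α = 0.05, fail to reject H0; the evidence is not statistically significant.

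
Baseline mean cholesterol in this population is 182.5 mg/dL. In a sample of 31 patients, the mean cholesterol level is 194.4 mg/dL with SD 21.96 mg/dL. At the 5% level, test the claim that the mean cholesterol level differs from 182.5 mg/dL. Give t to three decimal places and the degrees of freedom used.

H0: μ = 182.5; H1: μ ≠ 182.5 (one-sample t-test, two-sided).
t = (x̄ − μ₀)/(s/√n) = (194.4 − 182.5)/(21.96/√31) = 3.017
df = n − 1 = 30
Two-sided p-value ≈ 0.005
Since p ≈ 0.005 < α = 0.05, reject H0; the evidence is statistically significant.

t = 3.017, df = 30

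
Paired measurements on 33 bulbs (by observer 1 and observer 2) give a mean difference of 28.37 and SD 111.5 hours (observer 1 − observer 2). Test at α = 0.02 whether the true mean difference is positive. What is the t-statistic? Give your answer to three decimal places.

H0: μ_d = 0; H1: μ_d > 0 (paired t-test on the differences, right-tailed).
t = d̄/(s_d/√n) = 28.37/(111.5/√33) = 1.462
df = n − 1 = 32
p-value = P(T ≥ 1.462) ≈ 0.077
Since p ≈ 0.077 > α = 0.02, fail to reject H0; the data do not provide sufficient evidence against H0.

1.462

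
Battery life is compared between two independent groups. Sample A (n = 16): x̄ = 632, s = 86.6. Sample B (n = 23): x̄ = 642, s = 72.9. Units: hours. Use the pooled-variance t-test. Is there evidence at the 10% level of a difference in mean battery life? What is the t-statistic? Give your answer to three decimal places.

-0.390

Let group 1 = sample A, group 2 = sample B. H0: μ_1 = μ_2; H1: μ_1 ≠ μ_2 (two-sample pooled-variance t-test, two-sided).
s_p² = [(16−1)·86.6² + (23−1)·72.9²]/(16+23−2) = 6200.28
t = (632 − 642)/√[6200.28·(1/16 + 1/23)] = -0.390
df = n₁ + n₂ − 2 = 37
Two-sided p-value ≈ 0.6987
Since p ≈ 0.6987 > α = 0.1, fail to reject H0; the evidence is not statistically significant.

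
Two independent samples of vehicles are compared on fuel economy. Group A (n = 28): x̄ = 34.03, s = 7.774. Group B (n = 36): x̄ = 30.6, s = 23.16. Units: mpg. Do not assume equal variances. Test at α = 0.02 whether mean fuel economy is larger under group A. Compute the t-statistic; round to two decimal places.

0.83

Let group 1 = group A, group 2 = group B. H0: μ_1 = μ_2; H1: μ_1 > μ_2 (Welch's two-sample t-test, right-tailed).
t = (x̄_1 − x̄_2)/√(s_1²/n_1 + s_2²/n_2) = (34.03 − 30.6)/√(7.774²/28 + 23.16²/36) = 0.83
Welch–Satterthwaite df ≈ 44.66
p-value = P(T ≥ 0.83) ≈ 0.2053
Since p ≈ 0.2053 > α = 0.02, fail to reject H0; the data do not provide sufficient evidence against H0.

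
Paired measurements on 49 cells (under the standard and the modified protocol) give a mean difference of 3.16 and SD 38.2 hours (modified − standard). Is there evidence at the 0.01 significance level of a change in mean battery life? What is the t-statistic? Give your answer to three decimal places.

0.579

H0: μ_d = 0; H1: μ_d ≠ 0 (paired t-test on the differences, two-sided).
t = d̄/(s_d/√n) = 3.16/(38.2/√49) = 0.579
df = n − 1 = 48
Two-sided p-value ≈ 0.565
Since p ≈ 0.565 > α = 0.01, fail to reject H0; the evidence is not statistically significant.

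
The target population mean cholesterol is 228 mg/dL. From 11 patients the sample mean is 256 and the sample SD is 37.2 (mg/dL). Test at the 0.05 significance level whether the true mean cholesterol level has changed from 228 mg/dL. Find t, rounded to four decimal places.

H0: μ = 228; H1: μ ≠ 228 (one-sample t-test, two-sided).
t = (x̄ − μ₀)/(s/√n) = (256 − 228)/(37.2/√11) = 2.4964
df = n − 1 = 10
Two-sided p-value ≈ 0.0316
Since p ≈ 0.0316 < α = 0.05, reject H0; the evidence is statistically significant.

2.4964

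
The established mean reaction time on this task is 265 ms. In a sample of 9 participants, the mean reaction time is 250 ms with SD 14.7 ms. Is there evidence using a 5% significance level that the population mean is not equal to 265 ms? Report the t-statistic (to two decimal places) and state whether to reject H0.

t = -3.06; reject H0

H0: μ = 265; H1: μ ≠ 265 (one-sample t-test, two-sided).
t = (x̄ − μ₀)/(s/√n) = (250 − 265)/(14.7/√9) = -3.06
df = n − 1 = 8
Two-sided p-value ≈ 0.0156
Since p ≈ 0.0156 < α = 0.05, reject H0; the evidence is statistically significant.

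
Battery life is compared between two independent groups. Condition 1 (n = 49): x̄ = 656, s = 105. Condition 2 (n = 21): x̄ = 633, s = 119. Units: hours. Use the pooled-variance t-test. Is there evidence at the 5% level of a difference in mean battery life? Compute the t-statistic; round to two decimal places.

Let group 1 = condition 1, group 2 = condition 2. H0: μ_1 = μ_2; H1: μ_1 ≠ μ_2 (two-sample pooled-variance t-test, two-sided).
s_p² = [(49−1)·105² + (21−1)·119²]/(49+21−2) = 11947.4
t = (656 − 633)/√[11947.4·(1/49 + 1/21)] = 0.81
df = n₁ + n₂ − 2 = 68
Two-sided p-value ≈ 0.423
Since p ≈ 0.423 > α = 0.05, fail to reject H0; the evidence is not statistically significant.

0.81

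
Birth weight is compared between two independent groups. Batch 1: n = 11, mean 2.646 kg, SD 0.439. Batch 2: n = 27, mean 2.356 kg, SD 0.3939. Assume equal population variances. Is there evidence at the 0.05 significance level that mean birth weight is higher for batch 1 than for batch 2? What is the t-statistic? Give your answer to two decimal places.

Let group 1 = batch 1, group 2 = batch 2. H0: μ_1 = μ_2; H1: μ_1 > μ_2 (two-sample pooled-variance t-test, right-tailed).
s_p² = [(11−1)·0.439² + (27−1)·0.3939²]/(11+27−2) = 0.165592
t = (2.646 − 2.356)/√[0.165592·(1/11 + 1/27)] = 1.99
df = n₁ + n₂ − 2 = 36
p-value = P(T ≥ 1.99) ≈ 0.0270
Since p ≈ 0.0270 < α = 0.05, reject H0; the evidence is statistically significant.

1.99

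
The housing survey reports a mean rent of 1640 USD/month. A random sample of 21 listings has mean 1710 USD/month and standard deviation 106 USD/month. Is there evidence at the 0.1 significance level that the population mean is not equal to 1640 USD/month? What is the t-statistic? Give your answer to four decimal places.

H0: μ = 1640; H1: μ ≠ 1640 (one-sample t-test, two-sided).
t = (x̄ − μ₀)/(s/√n) = (1710 − 1640)/(106/√21) = 3.0262
df = n − 1 = 20
Two-sided p-value ≈ 0.007
Since p ≈ 0.007 < α = 0.1, reject H0; the data support H1.

3.0262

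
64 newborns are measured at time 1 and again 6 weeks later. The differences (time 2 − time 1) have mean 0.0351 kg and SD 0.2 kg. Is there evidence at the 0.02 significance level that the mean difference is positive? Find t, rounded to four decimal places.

H0: μ_d = 0; H1: μ_d > 0 (paired t-test on the differences, right-tailed).
t = d̄/(s_d/√n) = 0.0351/(0.2/√64) = 1.4040
df = n − 1 = 63
p-value = P(T ≥ 1.4040) ≈ 0.0826
Since p ≈ 0.0826 > α = 0.02, fail to reject H0; the data do not provide sufficient evidence against H0.

1.4040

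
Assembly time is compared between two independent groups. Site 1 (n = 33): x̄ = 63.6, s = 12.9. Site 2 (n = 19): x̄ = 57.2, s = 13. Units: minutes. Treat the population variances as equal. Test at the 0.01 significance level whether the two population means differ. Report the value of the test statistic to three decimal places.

1.718

Let group 1 = site 1, group 2 = site 2. H0: μ_1 = μ_2; H1: μ_1 ≠ μ_2 (two-sample pooled-variance t-test, two-sided).
s_p² = [(33−1)·12.9² + (19−1)·13²]/(33+19−2) = 167.342
t = (63.6 − 57.2)/√[167.342·(1/33 + 1/19)] = 1.718
df = n₁ + n₂ − 2 = 50
Two-sided p-value ≈ 0.0920
Since p ≈ 0.0920 > α = 0.01, fail to reject H0; the evidence is not statistically significant.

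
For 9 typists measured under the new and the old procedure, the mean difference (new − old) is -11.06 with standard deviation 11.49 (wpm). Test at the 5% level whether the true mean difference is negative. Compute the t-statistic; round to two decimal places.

H0: μ_d = 0; H1: μ_d < 0 (paired t-test on the differences, left-tailed).
t = d̄/(s_d/√n) = -11.06/(11.49/√9) = -2.89
df = n − 1 = 8
p-value = P(T ≤ -2.89) ≈ 0.010
Since p ≈ 0.010 < α = 0.05, reject H0; the evidence is statistically significant.

-2.89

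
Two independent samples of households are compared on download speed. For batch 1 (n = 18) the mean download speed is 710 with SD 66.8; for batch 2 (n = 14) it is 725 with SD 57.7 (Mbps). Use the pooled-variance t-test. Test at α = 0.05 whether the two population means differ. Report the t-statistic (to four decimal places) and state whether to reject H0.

Let group 1 = batch 1, group 2 = batch 2. H0: μ_1 = μ_2; H1: μ_1 ≠ μ_2 (two-sample pooled-variance t-test, two-sided).
s_p² = [(18−1)·66.8² + (14−1)·57.7²]/(18+14−2) = 3971.3
t = (710 − 725)/√[3971.3·(1/18 + 1/14)] = -0.6680
df = n₁ + n₂ − 2 = 30
Two-sided p-value ≈ 0.5093
Since p ≈ 0.5093 > α = 0.05, fail to reject H0; the evidence is not statistically significant.

t = -0.6680; fail to reject H0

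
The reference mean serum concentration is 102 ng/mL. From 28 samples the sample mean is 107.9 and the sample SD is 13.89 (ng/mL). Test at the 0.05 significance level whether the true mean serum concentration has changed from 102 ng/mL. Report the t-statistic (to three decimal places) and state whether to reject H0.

H0: μ = 102; H1: μ ≠ 102 (one-sample t-test, two-sided).
t = (x̄ − μ₀)/(s/√n) = (107.9 − 102)/(13.89/√28) = 2.248
df = n − 1 = 27
Two-sided p-value ≈ 0.0330
Since p ≈ 0.0330 < α = 0.05, reject H0; the data support H1.

t = 2.248; reject H0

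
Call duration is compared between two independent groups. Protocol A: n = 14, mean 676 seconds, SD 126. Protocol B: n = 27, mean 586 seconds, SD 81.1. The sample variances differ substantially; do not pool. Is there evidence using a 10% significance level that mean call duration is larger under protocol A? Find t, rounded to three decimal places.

Let group 1 = protocol A, group 2 = protocol B. H0: μ_1 = μ_2; H1: μ_1 > μ_2 (Welch's two-sample t-test, right-tailed).
t = (x̄_1 − x̄_2)/√(s_1²/n_1 + s_2²/n_2) = (676 − 586)/√(126²/14 + 81.1²/27) = 2.425
Welch–Satterthwaite df ≈ 18.75
p-value = P(T ≥ 2.425) ≈ 0.0128
Since p ≈ 0.0128 < α = 0.1, reject H0; the evidence is statistically significant.

2.425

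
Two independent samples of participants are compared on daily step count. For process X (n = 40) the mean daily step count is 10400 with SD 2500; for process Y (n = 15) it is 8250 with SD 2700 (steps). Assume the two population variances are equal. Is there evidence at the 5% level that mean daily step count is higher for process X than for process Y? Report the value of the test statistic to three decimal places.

2.780

Let group 1 = process X, group 2 = process Y. H0: μ_1 = μ_2; H1: μ_1 > μ_2 (two-sample pooled-variance t-test, right-tailed).
s_p² = [(40−1)·2500² + (15−1)·2700²]/(40+15−2) = 6524720
t = (10400 − 8250)/√[6524720·(1/40 + 1/15)] = 2.780
df = n₁ + n₂ − 2 = 53
p-value = P(T ≥ 2.780) ≈ 0.0038
Since p ≈ 0.0038 < α = 0.05, reject H0; the evidence is statistically significant.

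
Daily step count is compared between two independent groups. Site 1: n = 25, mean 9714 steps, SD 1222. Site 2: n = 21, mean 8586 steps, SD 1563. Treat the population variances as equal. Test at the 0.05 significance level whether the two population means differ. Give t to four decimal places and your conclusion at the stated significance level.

t = 2.7466; reject H0

Let group 1 = site 1, group 2 = site 2. H0: μ_1 = μ_2; H1: μ_1 ≠ μ_2 (two-sample pooled-variance t-test, two-sided).
s_p² = [(25−1)·1222² + (21−1)·1563²]/(25+21−2) = 1924960
t = (9714 − 8586)/√[1924960·(1/25 + 1/21)] = 2.7466
df = n₁ + n₂ − 2 = 44
Two-sided p-value ≈ 0.0087
Since p ≈ 0.0087 < α = 0.05, reject H0; the data support H1.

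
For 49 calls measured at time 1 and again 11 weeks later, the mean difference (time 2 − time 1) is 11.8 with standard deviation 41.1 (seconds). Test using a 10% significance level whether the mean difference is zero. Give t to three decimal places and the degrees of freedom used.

t = 2.010, df = 48

H0: μ_d = 0; H1: μ_d ≠ 0 (paired t-test on the differences, two-sided).
t = d̄/(s_d/√n) = 11.8/(41.1/√49) = 2.010
df = n − 1 = 48
Two-sided p-value ≈ 0.0501
Since p ≈ 0.0501 < α = 0.1, reject H0; the data support H1.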